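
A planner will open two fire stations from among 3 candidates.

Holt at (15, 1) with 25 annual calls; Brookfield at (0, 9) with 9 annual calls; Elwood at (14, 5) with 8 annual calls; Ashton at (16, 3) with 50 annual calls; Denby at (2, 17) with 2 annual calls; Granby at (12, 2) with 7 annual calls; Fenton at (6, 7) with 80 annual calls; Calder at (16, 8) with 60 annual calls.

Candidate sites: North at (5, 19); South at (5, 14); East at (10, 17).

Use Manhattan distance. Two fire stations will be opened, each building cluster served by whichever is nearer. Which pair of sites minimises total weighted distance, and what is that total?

{South, East}, total 3414

Evaluate every pair (each demand assigned to the nearer of the two):
  {South, East}: total = 3414
  {North, South}: total = 3712
  {North, East}: total = 3857
Best pair: {South, East} with total 3414.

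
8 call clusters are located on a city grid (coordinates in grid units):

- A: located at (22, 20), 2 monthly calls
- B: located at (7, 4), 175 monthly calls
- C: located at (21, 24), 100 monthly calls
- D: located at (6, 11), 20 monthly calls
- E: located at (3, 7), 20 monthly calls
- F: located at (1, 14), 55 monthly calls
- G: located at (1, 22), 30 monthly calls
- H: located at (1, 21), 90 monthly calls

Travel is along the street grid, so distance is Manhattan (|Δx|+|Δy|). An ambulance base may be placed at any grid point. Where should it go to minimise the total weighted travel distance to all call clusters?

Manhattan distance separates: Σwᵢ(|x−xᵢ|+|y−yᵢ|) = Σwᵢ|x−xᵢ| + Σwᵢ|y−yᵢ|, so x and y are optimised independently as 1-D weighted medians.
Total weight W = 492; half = 246.
x-coordinate, sorted with cumulative weight:
  x=1 (F, w=55) cum 55
  x=1 (G, w=30) cum 85
  x=1 (H, w=90) cum 175
  x=3 (E, w=20) cum 195
  x=6 (D, w=20) cum 215
  x=7 (B, w=175) cum 390  ← median
  x=21 (C, w=100) cum 490
  x=22 (A, w=2) cum 492
⇒ x* = 7
y-coordinate, sorted with cumulative weight:
  y=4 (B, w=175) cum 175
  y=7 (E, w=20) cum 195
  y=11 (D, w=20) cum 215
  y=14 (F, w=55) cum 270  ← median
  y=20 (A, w=2) cum 272
  y=21 (H, w=90) cum 362
  y=22 (G, w=30) cum 392
  y=24 (C, w=100) cum 492
⇒ y* = 14

(7, 14)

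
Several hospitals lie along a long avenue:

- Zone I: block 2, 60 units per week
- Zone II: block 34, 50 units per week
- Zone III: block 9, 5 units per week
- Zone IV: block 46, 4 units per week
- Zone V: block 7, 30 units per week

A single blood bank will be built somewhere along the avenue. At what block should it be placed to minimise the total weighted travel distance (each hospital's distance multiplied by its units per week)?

For a sum of weighted absolute distances on a line, the optimum is the weighted median (not the mean). Total weight W = 149; half-weight = 74.5.
Sort by position and accumulate weight:
  block 2 (Zone I, w=60) → cum 60
  block 7 (Zone V, w=30) → cum 90  ≥ 74.5 → median here
  block 9 (Zone III, w=5) → cum 95
  block 34 (Zone II, w=50) → cum 145
  block 46 (Zone IV, w=4) → cum 149
Optimal location: block 7.

x = 7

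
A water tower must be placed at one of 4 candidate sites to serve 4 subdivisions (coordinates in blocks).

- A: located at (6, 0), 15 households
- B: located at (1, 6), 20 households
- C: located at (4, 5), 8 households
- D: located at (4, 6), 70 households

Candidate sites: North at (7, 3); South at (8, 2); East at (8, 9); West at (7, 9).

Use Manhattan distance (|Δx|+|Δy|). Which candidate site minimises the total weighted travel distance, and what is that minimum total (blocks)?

Total weighted distance at each candidate:
  North (7, 3): total = 700
  South (8, 2): total = 896
  East (8, 9): total = 919
  West (7, 9): total = 806
Minimum is at North with total 700 blocks.

North, total 700 blocks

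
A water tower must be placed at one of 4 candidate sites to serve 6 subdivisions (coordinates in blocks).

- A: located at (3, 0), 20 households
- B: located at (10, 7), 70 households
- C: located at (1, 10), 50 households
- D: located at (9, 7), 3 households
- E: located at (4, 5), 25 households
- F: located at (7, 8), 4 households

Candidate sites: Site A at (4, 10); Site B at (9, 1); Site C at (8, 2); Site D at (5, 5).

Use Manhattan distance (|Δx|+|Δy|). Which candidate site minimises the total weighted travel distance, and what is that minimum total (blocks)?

Total weighted distance at each candidate:
  Site A (4, 10): total = 1169
  Site B (9, 1): total = 1759
  Site C (8, 2): total = 1601
  Site D (5, 5): total = 1143
Minimum is at Site D with total 1143 blocks.

Site D, total 1143 blocks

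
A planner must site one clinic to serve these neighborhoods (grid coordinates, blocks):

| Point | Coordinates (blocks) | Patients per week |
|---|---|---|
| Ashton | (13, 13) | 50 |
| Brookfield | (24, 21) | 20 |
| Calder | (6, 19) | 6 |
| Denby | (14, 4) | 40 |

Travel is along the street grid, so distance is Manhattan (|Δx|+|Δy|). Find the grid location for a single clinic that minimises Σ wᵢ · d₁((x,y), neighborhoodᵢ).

Manhattan distance separates: Σwᵢ(|x−xᵢ|+|y−yᵢ|) = Σwᵢ|x−xᵢ| + Σwᵢ|y−yᵢ|, so x and y are optimised independently as 1-D weighted medians.
Total weight W = 116; half = 58.
x-coordinate, sorted with cumulative weight:
  x=6 (Calder, w=6) cum 6
  x=13 (Ashton, w=50) cum 56
  x=14 (Denby, w=40) cum 96  ← median
  x=24 (Brookfield, w=20) cum 116
⇒ x* = 14
y-coordinate, sorted with cumulative weight:
  y=4 (Denby, w=40) cum 40
  y=13 (Ashton, w=50) cum 90  ← median
  y=19 (Calder, w=6) cum 96
  y=21 (Brookfield, w=20) cum 116
⇒ y* = 13

(14, 13)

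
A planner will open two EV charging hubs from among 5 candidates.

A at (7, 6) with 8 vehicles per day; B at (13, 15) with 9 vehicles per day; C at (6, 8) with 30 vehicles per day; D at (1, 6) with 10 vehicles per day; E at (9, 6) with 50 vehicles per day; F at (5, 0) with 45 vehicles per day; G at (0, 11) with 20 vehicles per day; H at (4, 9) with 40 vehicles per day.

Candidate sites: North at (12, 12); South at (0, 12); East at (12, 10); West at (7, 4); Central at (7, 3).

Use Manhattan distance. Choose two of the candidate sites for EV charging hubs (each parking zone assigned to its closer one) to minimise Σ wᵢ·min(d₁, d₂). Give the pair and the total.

Evaluate every pair (each demand assigned to the nearer of the two):
  {South, West}: total = 1150
  {South, Central}: total = 1193
  {North, West}: total = 1332
  {East, West}: total = 1350
  {West, Central}: total = 1424
  {North, Central}: total = 1425
  {East, Central}: total = 1443
  {South, East}: total = 1851
  {North, South}: total = 2009
  {North, East}: total = 2233
Best pair: {South, West} with total 1150.

{South, West}, total 1150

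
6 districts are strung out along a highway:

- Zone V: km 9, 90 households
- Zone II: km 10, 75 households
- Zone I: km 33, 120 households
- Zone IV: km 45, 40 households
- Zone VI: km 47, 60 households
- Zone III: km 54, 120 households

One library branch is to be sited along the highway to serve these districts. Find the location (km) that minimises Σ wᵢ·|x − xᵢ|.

For a sum of weighted absolute distances on a line, the optimum is the weighted median (not the mean). Total weight W = 505; half-weight = 252.5.
Sort by position and accumulate weight:
  km 9 (Zone V, w=90) → cum 90
  km 10 (Zone II, w=75) → cum 165
  km 33 (Zone I, w=120) → cum 285  ≥ 252.5 → median here
  km 45 (Zone IV, w=40) → cum 325
  km 47 (Zone VI, w=60) → cum 385
  km 54 (Zone III, w=120) → cum 505
Optimal location: km 33.

x = 33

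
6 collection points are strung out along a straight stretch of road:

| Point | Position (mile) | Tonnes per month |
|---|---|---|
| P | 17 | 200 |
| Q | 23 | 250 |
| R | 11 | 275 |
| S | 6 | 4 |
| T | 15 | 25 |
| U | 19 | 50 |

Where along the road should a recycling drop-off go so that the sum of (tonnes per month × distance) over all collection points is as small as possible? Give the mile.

x = 17

For a sum of weighted absolute distances on a line, the optimum is the weighted median (not the mean). Total weight W = 804; half-weight = 402.
Sort by position and accumulate weight:
  mile 6 (S, w=4) → cum 4
  mile 11 (R, w=275) → cum 279
  mile 15 (T, w=25) → cum 304
  mile 17 (P, w=200) → cum 504  ≥ 402 → median here
  mile 19 (U, w=50) → cum 554
  mile 23 (Q, w=250) → cum 804
Optimal location: mile 17.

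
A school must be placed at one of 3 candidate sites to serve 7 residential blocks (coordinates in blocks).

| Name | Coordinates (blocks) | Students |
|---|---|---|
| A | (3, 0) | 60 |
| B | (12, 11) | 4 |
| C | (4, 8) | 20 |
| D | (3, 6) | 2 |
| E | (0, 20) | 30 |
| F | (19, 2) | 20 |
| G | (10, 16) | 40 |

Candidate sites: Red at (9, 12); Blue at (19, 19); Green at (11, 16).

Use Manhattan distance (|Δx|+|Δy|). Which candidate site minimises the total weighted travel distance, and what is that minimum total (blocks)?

Total weighted distance at each candidate:
  Red (9, 12): total = 2410
  Blue (19, 19): total = 4158
  Green (11, 16): total = 2730
Minimum is at Red with total 2410 blocks.

Red, total 2410 blocks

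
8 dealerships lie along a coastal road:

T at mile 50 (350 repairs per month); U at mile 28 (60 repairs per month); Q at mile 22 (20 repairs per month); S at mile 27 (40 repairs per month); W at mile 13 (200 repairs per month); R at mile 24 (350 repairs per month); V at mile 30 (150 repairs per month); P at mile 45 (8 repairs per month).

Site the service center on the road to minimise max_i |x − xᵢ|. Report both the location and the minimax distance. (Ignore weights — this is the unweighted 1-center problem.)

location 31.5, max distance 18.5

The 1-center on a line is the midpoint of the two extreme points: leftmost at 13, rightmost at 50.
Optimal location = (13 + 50)/2 = 31.5; maximum distance = (50 − 13)/2 = 18.5.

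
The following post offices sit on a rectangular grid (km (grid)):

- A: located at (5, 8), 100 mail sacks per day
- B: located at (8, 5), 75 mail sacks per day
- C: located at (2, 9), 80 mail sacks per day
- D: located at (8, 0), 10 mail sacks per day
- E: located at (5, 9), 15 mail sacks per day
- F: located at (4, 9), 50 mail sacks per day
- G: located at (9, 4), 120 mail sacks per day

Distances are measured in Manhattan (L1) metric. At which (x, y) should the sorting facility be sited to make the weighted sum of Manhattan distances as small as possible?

Manhattan distance separates: Σwᵢ(|x−xᵢ|+|y−yᵢ|) = Σwᵢ|x−xᵢ| + Σwᵢ|y−yᵢ|, so x and y are optimised independently as 1-D weighted medians.
Total weight W = 450; half = 225.
x-coordinate, sorted with cumulative weight:
  x=2 (C, w=80) cum 80
  x=4 (F, w=50) cum 130
  x=5 (A, w=100) cum 230  ← median
  x=5 (E, w=15) cum 245
  x=8 (B, w=75) cum 320
  x=8 (D, w=10) cum 330
  x=9 (G, w=120) cum 450
⇒ x* = 5
y-coordinate, sorted with cumulative weight:
  y=0 (D, w=10) cum 10
  y=4 (G, w=120) cum 130
  y=5 (B, w=75) cum 205
  y=8 (A, w=100) cum 305  ← median
  y=9 (C, w=80) cum 385
  y=9 (E, w=15) cum 400
  y=9 (F, w=50) cum 450
⇒ y* = 8

(5, 8)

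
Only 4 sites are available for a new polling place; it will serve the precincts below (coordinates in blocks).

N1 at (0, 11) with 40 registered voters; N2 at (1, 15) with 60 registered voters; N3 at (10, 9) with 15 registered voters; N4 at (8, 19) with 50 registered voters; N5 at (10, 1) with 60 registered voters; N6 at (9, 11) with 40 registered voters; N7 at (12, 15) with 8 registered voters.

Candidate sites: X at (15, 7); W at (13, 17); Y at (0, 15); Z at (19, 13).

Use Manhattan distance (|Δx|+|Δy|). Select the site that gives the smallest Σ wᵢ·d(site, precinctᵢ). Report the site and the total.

Y, total 3116 blocks

Total weighted distance at each candidate:
  X (15, 7): total = 4283
  W (13, 17): total = 3679
  Y (0, 15): total = 3116
  Z (19, 13): total = 4897
Minimum is at Y with total 3116 blocks.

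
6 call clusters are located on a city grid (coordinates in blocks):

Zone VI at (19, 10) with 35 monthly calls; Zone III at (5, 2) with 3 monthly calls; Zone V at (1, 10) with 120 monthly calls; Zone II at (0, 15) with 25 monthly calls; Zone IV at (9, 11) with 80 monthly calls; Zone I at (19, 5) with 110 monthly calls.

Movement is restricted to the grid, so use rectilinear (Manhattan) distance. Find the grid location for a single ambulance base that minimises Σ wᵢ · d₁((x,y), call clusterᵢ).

(9, 10)

Manhattan distance separates: Σwᵢ(|x−xᵢ|+|y−yᵢ|) = Σwᵢ|x−xᵢ| + Σwᵢ|y−yᵢ|, so x and y are optimised independently as 1-D weighted medians.
Total weight W = 373; half = 186.5.
x-coordinate, sorted with cumulative weight:
  x=0 (Zone II, w=25) cum 25
  x=1 (Zone V, w=120) cum 145
  x=5 (Zone III, w=3) cum 148
  x=9 (Zone IV, w=80) cum 228  ← median
  x=19 (Zone VI, w=35) cum 263
  x=19 (Zone I, w=110) cum 373
⇒ x* = 9
y-coordinate, sorted with cumulative weight:
  y=2 (Zone III, w=3) cum 3
  y=5 (Zone I, w=110) cum 113
  y=10 (Zone VI, w=35) cum 148
  y=10 (Zone V, w=120) cum 268  ← median
  y=11 (Zone IV, w=80) cum 348
  y=15 (Zone II, w=25) cum 373
⇒ y* = 10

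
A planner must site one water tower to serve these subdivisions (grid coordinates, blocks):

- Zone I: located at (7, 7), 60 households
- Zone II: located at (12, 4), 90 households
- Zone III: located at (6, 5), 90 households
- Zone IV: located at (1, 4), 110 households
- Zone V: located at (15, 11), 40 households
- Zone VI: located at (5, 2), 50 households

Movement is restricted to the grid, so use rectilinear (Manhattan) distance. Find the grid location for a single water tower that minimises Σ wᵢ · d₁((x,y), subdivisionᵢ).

Manhattan distance separates: Σwᵢ(|x−xᵢ|+|y−yᵢ|) = Σwᵢ|x−xᵢ| + Σwᵢ|y−yᵢ|, so x and y are optimised independently as 1-D weighted medians.
Total weight W = 440; half = 220.
x-coordinate, sorted with cumulative weight:
  x=1 (Zone IV, w=110) cum 110
  x=5 (Zone VI, w=50) cum 160
  x=6 (Zone III, w=90) cum 250  ← median
  x=7 (Zone I, w=60) cum 310
  x=12 (Zone II, w=90) cum 400
  x=15 (Zone V, w=40) cum 440
⇒ x* = 6
y-coordinate, sorted with cumulative weight:
  y=2 (Zone VI, w=50) cum 50
  y=4 (Zone II, w=90) cum 140
  y=4 (Zone IV, w=110) cum 250  ← median
  y=5 (Zone III, w=90) cum 340
  y=7 (Zone I, w=60) cum 400
  y=11 (Zone V, w=40) cum 440
⇒ y* = 4

(6, 4)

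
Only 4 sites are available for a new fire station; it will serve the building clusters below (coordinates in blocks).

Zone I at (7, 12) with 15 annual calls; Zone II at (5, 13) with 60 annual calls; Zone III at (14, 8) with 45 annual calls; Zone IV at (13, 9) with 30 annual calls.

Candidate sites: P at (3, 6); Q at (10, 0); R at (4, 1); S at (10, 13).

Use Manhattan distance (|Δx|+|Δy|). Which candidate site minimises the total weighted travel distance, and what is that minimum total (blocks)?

S, total 975 blocks

Total weighted distance at each candidate:
  P (3, 6): total = 1665
  Q (10, 0): total = 2205
  R (4, 1): total = 2265
  S (10, 13): total = 975
Minimum is at S with total 975 blocks.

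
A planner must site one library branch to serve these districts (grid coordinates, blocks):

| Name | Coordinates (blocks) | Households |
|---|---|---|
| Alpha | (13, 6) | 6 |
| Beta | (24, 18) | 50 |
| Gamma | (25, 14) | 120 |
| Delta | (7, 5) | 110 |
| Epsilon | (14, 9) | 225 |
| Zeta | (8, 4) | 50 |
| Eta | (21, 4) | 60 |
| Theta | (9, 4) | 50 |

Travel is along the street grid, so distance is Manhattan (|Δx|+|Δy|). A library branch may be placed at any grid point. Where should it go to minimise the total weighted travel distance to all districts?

(14, 9)

Manhattan distance separates: Σwᵢ(|x−xᵢ|+|y−yᵢ|) = Σwᵢ|x−xᵢ| + Σwᵢ|y−yᵢ|, so x and y are optimised independently as 1-D weighted medians.
Total weight W = 671; half = 335.5.
x-coordinate, sorted with cumulative weight:
  x=7 (Delta, w=110) cum 110
  x=8 (Zeta, w=50) cum 160
  x=9 (Theta, w=50) cum 210
  x=13 (Alpha, w=6) cum 216
  x=14 (Epsilon, w=225) cum 441  ← median
  x=21 (Eta, w=60) cum 501
  x=24 (Beta, w=50) cum 551
  x=25 (Gamma, w=120) cum 671
⇒ x* = 14
y-coordinate, sorted with cumulative weight:
  y=4 (Zeta, w=50) cum 50
  y=4 (Eta, w=60) cum 110
  y=4 (Theta, w=50) cum 160
  y=5 (Delta, w=110) cum 270
  y=6 (Alpha, w=6) cum 276
  y=9 (Epsilon, w=225) cum 501  ← median
  y=14 (Gamma, w=120) cum 621
  y=18 (Beta, w=50) cum 671
⇒ y* = 9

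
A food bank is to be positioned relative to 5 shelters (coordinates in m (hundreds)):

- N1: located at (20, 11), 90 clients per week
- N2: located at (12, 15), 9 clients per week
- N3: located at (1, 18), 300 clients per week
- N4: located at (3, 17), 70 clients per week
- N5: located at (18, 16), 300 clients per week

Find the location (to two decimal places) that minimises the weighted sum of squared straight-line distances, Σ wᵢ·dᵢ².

The minimiser of Σwᵢ‖p−pᵢ‖² is the weighted centroid p* = (Σwᵢpᵢ)/(Σwᵢ).
Σwᵢ = 769.
Σwᵢxᵢ = 90·20 + 9·12 + 300·1 + 70·3 + 300·18 = 7818.
Σwᵢyᵢ = 90·11 + 9·15 + 300·18 + 70·17 + 300·16 = 12515.
x* = 7818/769 = 10.17, y* = 12515/769 = 16.27.

(10.17, 16.27)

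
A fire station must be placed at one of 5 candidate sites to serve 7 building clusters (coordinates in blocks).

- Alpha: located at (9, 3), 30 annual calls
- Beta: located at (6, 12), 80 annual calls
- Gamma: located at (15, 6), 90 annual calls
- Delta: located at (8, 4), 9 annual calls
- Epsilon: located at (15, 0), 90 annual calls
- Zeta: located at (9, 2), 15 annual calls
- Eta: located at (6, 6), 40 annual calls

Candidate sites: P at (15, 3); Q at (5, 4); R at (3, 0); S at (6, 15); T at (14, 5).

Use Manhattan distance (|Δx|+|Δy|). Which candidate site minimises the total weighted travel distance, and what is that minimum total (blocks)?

T, total 2673 blocks

Total weighted distance at each candidate:
  P (15, 3): total = 2817
  Q (5, 4): total = 3447
  R (3, 0): total = 4731
  S (6, 15): total = 5187
  T (14, 5): total = 2673
Minimum is at T with total 2673 blocks.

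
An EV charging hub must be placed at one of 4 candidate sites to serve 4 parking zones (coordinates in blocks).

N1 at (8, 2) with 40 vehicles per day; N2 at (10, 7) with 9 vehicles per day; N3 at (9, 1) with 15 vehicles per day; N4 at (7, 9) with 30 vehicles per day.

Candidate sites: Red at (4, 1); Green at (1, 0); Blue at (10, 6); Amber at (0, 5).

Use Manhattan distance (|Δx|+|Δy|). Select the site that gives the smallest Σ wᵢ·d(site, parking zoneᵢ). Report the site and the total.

Total weighted distance at each candidate:
  Red (4, 1): total = 713
  Green (1, 0): total = 1089
  Blue (10, 6): total = 519
  Amber (0, 5): total = 1073
Minimum is at Blue with total 519 blocks.

Blue, total 519 blocks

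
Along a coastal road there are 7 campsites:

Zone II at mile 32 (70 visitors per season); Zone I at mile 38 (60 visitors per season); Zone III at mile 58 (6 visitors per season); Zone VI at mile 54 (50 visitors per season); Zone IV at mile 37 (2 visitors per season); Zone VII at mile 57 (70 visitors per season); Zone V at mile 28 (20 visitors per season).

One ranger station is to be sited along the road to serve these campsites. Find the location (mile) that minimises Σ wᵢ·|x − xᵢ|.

x = 38

For a sum of weighted absolute distances on a line, the optimum is the weighted median (not the mean). Total weight W = 278; half-weight = 139.
Sort by position and accumulate weight:
  mile 28 (Zone V, w=20) → cum 20
  mile 32 (Zone II, w=70) → cum 90
  mile 37 (Zone IV, w=2) → cum 92
  mile 38 (Zone I, w=60) → cum 152  ≥ 139 → median here
  mile 54 (Zone VI, w=50) → cum 202
  mile 57 (Zone VII, w=70) → cum 272
  mile 58 (Zone III, w=6) → cum 278
Optimal location: mile 38.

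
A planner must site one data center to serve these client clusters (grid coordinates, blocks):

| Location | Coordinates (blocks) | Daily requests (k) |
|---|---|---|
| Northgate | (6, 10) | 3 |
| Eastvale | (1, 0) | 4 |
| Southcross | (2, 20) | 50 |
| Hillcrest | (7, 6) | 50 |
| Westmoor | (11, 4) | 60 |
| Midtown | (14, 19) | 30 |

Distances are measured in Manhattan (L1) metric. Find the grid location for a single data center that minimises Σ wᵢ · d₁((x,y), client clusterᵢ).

Manhattan distance separates: Σwᵢ(|x−xᵢ|+|y−yᵢ|) = Σwᵢ|x−xᵢ| + Σwᵢ|y−yᵢ|, so x and y are optimised independently as 1-D weighted medians.
Total weight W = 197; half = 98.5.
x-coordinate, sorted with cumulative weight:
  x=1 (Eastvale, w=4) cum 4
  x=2 (Southcross, w=50) cum 54
  x=6 (Northgate, w=3) cum 57
  x=7 (Hillcrest, w=50) cum 107  ← median
  x=11 (Westmoor, w=60) cum 167
  x=14 (Midtown, w=30) cum 197
⇒ x* = 7
y-coordinate, sorted with cumulative weight:
  y=0 (Eastvale, w=4) cum 4
  y=4 (Westmoor, w=60) cum 64
  y=6 (Hillcrest, w=50) cum 114  ← median
  y=10 (Northgate, w=3) cum 117
  y=19 (Midtown, w=30) cum 147
  y=20 (Southcross, w=50) cum 197
⇒ y* = 6

(7, 6)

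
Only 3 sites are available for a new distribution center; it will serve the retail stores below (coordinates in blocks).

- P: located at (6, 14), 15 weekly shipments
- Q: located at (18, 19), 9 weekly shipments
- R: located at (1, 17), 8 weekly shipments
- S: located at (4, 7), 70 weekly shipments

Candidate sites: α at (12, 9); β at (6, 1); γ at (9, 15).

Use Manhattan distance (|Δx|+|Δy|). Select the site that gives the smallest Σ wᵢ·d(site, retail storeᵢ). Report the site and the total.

α, total 1161 blocks

Total weighted distance at each candidate:
  α (12, 9): total = 1161
  β (6, 1): total = 1193
  γ (9, 15): total = 1167
Minimum is at α with total 1161 blocks.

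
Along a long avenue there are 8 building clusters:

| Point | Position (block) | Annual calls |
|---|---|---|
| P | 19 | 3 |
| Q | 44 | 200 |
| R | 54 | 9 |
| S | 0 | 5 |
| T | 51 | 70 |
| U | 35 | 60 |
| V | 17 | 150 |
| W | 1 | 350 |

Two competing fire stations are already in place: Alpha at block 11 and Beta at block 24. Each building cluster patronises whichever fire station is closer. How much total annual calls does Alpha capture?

The indifferent point is the midpoint (11+24)/2 = 17.5; building clusters left of it (closer to Alpha at 11) go to Alpha, those right go to Beta.
  S at 0 (w=5) → Alpha
  W at 1 (w=350) → Alpha
  V at 17 (w=150) → Alpha
  P at 19 (w=3) → Beta
  U at 35 (w=60) → Beta
  Q at 44 (w=200) → Beta
  T at 51 (w=70) → Beta
  R at 54 (w=9) → Beta
Alpha captures 505; Beta captures 342.

505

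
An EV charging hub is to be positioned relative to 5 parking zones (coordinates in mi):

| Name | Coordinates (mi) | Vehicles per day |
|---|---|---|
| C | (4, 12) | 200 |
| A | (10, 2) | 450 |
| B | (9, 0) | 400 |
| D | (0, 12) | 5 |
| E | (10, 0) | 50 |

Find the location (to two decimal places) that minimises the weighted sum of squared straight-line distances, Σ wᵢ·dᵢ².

(8.51, 3.04)

The minimiser of Σwᵢ‖p−pᵢ‖² is the weighted centroid p* = (Σwᵢpᵢ)/(Σwᵢ).
Σwᵢ = 1105.
Σwᵢxᵢ = 200·4 + 450·10 + 400·9 + 5·0 + 50·10 = 9400.
Σwᵢyᵢ = 200·12 + 450·2 + 400·0 + 5·12 + 50·0 = 3360.
x* = 9400/1105 = 8.51, y* = 3360/1105 = 3.04.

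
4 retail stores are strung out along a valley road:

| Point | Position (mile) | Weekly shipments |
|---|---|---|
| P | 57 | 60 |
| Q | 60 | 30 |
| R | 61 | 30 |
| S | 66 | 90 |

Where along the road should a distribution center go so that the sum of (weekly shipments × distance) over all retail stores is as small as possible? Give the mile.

For a sum of weighted absolute distances on a line, the optimum is the weighted median (not the mean). Total weight W = 210; half-weight = 105.
Sort by position and accumulate weight:
  mile 57 (P, w=60) → cum 60
  mile 60 (Q, w=30) → cum 90
  mile 61 (R, w=30) → cum 120  ≥ 105 → median here
  mile 66 (S, w=90) → cum 210
Optimal location: mile 61.

x = 61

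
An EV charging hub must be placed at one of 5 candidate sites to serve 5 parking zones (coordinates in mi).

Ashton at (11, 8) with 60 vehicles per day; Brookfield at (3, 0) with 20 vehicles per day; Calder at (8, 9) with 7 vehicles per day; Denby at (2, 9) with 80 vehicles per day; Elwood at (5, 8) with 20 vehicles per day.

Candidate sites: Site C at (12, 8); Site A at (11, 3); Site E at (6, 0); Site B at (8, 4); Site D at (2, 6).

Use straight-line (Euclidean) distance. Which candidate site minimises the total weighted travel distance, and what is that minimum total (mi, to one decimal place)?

Total weighted distance at each candidate:
  Site C (12, 8): total = 1273.7
  Site A (11, 3): total = 1539.4
  Site E (6, 0): total = 1639.7
  Site B (8, 4): total = 1187.9
  Site D (2, 6): total = 1033.9
Minimum is at Site D with total 1033.9 mi.

Site D, total 1033.9 mi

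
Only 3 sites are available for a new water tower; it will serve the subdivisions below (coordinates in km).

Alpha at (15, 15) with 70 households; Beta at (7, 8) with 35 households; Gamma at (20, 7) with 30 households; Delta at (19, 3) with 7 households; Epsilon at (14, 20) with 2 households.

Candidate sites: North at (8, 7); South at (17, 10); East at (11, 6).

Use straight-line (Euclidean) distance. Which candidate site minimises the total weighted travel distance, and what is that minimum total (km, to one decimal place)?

South, total 933.0 km

Total weighted distance at each candidate:
  North (8, 7): total = 1264.2
  South (17, 10): total = 933.0
  East (11, 6): total = 1206.1
Minimum is at South with total 933.0 km.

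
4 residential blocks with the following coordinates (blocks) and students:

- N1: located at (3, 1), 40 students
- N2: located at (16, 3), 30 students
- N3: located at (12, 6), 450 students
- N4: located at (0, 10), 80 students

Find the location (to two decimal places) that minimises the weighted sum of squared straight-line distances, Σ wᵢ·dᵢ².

(10.00, 6.05)

The minimiser of Σwᵢ‖p−pᵢ‖² is the weighted centroid p* = (Σwᵢpᵢ)/(Σwᵢ).
Σwᵢ = 600.
Σwᵢxᵢ = 40·3 + 30·16 + 450·12 + 80·0 = 6000.
Σwᵢyᵢ = 40·1 + 30·3 + 450·6 + 80·10 = 3630.
x* = 6000/600 = 10.00, y* = 3630/600 = 6.05.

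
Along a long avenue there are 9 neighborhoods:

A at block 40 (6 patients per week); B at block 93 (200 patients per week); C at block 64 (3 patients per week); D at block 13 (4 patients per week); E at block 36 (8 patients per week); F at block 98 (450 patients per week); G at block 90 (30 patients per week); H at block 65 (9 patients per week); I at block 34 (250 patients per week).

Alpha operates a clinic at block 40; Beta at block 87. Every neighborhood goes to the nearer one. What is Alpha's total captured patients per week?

268

The indifferent point is the midpoint (40+87)/2 = 63.5; neighborhoods left of it (closer to Alpha at 40) go to Alpha, those right go to Beta.
  D at 13 (w=4) → Alpha
  I at 34 (w=250) → Alpha
  E at 36 (w=8) → Alpha
  A at 40 (w=6) → Alpha
  C at 64 (w=3) → Beta
  H at 65 (w=9) → Beta
  G at 90 (w=30) → Beta
  B at 93 (w=200) → Beta
  F at 98 (w=450) → Beta
Alpha captures 268; Beta captures 692.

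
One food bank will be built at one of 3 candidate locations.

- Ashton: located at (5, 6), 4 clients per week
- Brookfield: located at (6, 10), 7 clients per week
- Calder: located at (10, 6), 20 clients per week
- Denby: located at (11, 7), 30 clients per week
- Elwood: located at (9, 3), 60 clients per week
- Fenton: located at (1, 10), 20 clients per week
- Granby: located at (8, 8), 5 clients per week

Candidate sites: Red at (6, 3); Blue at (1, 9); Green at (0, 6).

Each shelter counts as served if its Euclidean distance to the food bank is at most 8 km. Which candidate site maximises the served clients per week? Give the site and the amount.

Red, covering 126

Coverage radius r = 8 km; a point is covered iff (Δx)²+(Δy)² ≤ 8² = 64.
  Red (6, 3): covers {Ashton, Brookfield, Calder, Denby, Elwood, Granby} → 126
  Blue (1, 9): covers {Ashton, Brookfield, Fenton, Granby} → 36
  Green (0, 6): covers {Ashton, Brookfield, Fenton} → 31
Maximum coverage at Red: 126 clients per week.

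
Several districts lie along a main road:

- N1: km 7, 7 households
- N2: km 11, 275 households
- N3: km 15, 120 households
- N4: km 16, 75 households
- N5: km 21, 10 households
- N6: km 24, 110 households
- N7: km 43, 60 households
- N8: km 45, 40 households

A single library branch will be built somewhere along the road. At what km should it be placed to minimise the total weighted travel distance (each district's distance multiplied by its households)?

x = 15

For a sum of weighted absolute distances on a line, the optimum is the weighted median (not the mean). Total weight W = 697; half-weight = 348.5.
Sort by position and accumulate weight:
  km 7 (N1, w=7) → cum 7
  km 11 (N2, w=275) → cum 282
  km 15 (N3, w=120) → cum 402  ≥ 348.5 → median here
  km 16 (N4, w=75) → cum 477
  km 21 (N5, w=10) → cum 487
  km 24 (N6, w=110) → cum 597
  km 43 (N7, w=60) → cum 657
  km 45 (N8, w=40) → cum 697
Optimal location: km 15.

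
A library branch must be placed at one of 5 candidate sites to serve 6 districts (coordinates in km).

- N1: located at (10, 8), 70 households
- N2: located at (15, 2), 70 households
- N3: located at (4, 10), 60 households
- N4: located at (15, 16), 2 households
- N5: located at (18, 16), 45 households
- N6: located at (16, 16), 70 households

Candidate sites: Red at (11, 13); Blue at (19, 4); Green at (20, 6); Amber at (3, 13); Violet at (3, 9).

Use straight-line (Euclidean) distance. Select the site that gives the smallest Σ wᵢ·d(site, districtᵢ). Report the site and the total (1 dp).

Red, total 2394.1 km

Total weighted distance at each candidate:
  Red (11, 13): total = 2394.1
  Blue (19, 4): total = 3404.8
  Green (20, 6): total = 3386.8
  Amber (3, 13): total = 3578.4
  Violet (3, 9): total = 3358.5
Minimum is at Red with total 2394.1 km.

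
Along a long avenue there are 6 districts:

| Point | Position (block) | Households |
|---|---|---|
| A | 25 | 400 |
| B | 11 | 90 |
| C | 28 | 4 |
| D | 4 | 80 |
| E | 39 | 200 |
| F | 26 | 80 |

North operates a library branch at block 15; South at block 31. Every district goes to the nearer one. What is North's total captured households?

The indifferent point is the midpoint (15+31)/2 = 23; districts left of it (closer to North at 15) go to North, those right go to South.
  D at 4 (w=80) → North
  B at 11 (w=90) → North
  A at 25 (w=400) → South
  F at 26 (w=80) → South
  C at 28 (w=4) → South
  E at 39 (w=200) → South
North captures 170; South captures 684.

170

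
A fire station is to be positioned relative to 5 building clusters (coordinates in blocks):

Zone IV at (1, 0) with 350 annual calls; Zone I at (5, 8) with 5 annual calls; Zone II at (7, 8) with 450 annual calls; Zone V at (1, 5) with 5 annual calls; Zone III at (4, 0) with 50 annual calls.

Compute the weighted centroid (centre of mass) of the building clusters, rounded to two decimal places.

(4.34, 4.26)

The minimiser of Σwᵢ‖p−pᵢ‖² is the weighted centroid p* = (Σwᵢpᵢ)/(Σwᵢ).
Σwᵢ = 860.
Σwᵢxᵢ = 350·1 + 5·5 + 450·7 + 5·1 + 50·4 = 3730.
Σwᵢyᵢ = 350·0 + 5·8 + 450·8 + 5·5 + 50·0 = 3665.
x* = 3730/860 = 4.34, y* = 3665/860 = 4.26.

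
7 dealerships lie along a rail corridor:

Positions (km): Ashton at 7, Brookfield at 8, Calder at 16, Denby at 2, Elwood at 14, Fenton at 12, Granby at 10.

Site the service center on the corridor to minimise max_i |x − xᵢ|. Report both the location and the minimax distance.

The 1-center on a line is the midpoint of the two extreme points: leftmost at 2, rightmost at 16.
Optimal location = (2 + 16)/2 = 9; maximum distance = (16 − 2)/2 = 7.

location 9, max distance 7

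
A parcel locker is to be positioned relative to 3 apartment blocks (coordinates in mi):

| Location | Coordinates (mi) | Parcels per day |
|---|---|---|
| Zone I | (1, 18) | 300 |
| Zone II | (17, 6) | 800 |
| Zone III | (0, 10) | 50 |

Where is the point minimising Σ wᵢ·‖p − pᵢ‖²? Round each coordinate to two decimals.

The minimiser of Σwᵢ‖p−pᵢ‖² is the weighted centroid p* = (Σwᵢpᵢ)/(Σwᵢ).
Σwᵢ = 1150.
Σwᵢxᵢ = 300·1 + 800·17 + 50·0 = 13900.
Σwᵢyᵢ = 300·18 + 800·6 + 50·10 = 10700.
x* = 13900/1150 = 12.09, y* = 10700/1150 = 9.30.

(12.09, 9.30)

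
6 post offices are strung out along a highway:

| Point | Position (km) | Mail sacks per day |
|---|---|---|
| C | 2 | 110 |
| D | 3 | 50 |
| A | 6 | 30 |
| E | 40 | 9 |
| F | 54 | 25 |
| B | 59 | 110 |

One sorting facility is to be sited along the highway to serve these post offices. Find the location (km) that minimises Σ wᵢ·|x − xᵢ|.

For a sum of weighted absolute distances on a line, the optimum is the weighted median (not the mean). Total weight W = 334; half-weight = 167.
Sort by position and accumulate weight:
  km 2 (C, w=110) → cum 110
  km 3 (D, w=50) → cum 160
  km 6 (A, w=30) → cum 190  ≥ 167 → median here
  km 40 (E, w=9) → cum 199
  km 54 (F, w=25) → cum 224
  km 59 (B, w=110) → cum 334
Optimal location: km 6.

x = 6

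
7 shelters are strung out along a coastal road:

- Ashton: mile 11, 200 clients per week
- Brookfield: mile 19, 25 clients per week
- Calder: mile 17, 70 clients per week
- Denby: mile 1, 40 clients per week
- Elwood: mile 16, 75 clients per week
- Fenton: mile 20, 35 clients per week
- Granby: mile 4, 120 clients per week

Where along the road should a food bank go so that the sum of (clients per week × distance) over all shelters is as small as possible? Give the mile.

For a sum of weighted absolute distances on a line, the optimum is the weighted median (not the mean). Total weight W = 565; half-weight = 282.5.
Sort by position and accumulate weight:
  mile 1 (Denby, w=40) → cum 40
  mile 4 (Granby, w=120) → cum 160
  mile 11 (Ashton, w=200) → cum 360  ≥ 282.5 → median here
  mile 16 (Elwood, w=75) → cum 435
  mile 17 (Calder, w=70) → cum 505
  mile 19 (Brookfield, w=25) → cum 530
  mile 20 (Fenton, w=35) → cum 565
Optimal location: mile 11.

x = 11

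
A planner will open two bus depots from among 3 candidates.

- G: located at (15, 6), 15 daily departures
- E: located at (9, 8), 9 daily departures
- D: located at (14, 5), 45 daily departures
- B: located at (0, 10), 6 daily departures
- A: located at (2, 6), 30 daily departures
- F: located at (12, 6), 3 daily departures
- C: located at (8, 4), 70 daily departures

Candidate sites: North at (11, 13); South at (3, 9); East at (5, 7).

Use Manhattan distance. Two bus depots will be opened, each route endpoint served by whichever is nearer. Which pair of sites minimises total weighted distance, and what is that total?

{South, East}, total 1293

Evaluate every pair (each demand assigned to the nearer of the two):
  {South, East}: total = 1293
  {North, East}: total = 1317
  {North, South}: total = 1591
Best pair: {South, East} with total 1293.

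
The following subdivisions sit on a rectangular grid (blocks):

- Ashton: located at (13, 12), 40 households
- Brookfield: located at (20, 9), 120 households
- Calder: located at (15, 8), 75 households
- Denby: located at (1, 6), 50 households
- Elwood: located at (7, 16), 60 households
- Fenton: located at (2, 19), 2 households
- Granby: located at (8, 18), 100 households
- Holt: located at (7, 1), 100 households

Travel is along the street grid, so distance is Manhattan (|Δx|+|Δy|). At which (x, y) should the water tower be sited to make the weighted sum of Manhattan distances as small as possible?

Manhattan distance separates: Σwᵢ(|x−xᵢ|+|y−yᵢ|) = Σwᵢ|x−xᵢ| + Σwᵢ|y−yᵢ|, so x and y are optimised independently as 1-D weighted medians.
Total weight W = 547; half = 273.5.
x-coordinate, sorted with cumulative weight:
  x=1 (Denby, w=50) cum 50
  x=2 (Fenton, w=2) cum 52
  x=7 (Elwood, w=60) cum 112
  x=7 (Holt, w=100) cum 212
  x=8 (Granby, w=100) cum 312  ← median
  x=13 (Ashton, w=40) cum 352
  x=15 (Calder, w=75) cum 427
  x=20 (Brookfield, w=120) cum 547
⇒ x* = 8
y-coordinate, sorted with cumulative weight:
  y=1 (Holt, w=100) cum 100
  y=6 (Denby, w=50) cum 150
  y=8 (Calder, w=75) cum 225
  y=9 (Brookfield, w=120) cum 345  ← median
  y=12 (Ashton, w=40) cum 385
  y=16 (Elwood, w=60) cum 445
  y=18 (Granby, w=100) cum 545
  y=19 (Fenton, w=2) cum 547
⇒ y* = 9

(8, 9)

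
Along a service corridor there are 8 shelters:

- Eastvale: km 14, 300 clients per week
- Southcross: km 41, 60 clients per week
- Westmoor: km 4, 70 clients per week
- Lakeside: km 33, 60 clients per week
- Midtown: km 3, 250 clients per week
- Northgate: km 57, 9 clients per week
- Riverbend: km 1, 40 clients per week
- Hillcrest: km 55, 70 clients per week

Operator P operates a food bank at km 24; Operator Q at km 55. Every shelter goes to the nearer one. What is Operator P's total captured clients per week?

720

The indifferent point is the midpoint (24+55)/2 = 39.5; shelters left of it (closer to Operator P at 24) go to Operator P, those right go to Operator Q.
  Riverbend at 1 (w=40) → Operator P
  Midtown at 3 (w=250) → Operator P
  Westmoor at 4 (w=70) → Operator P
  Eastvale at 14 (w=300) → Operator P
  Lakeside at 33 (w=60) → Operator P
  Southcross at 41 (w=60) → Operator Q
  Hillcrest at 55 (w=70) → Operator Q
  Northgate at 57 (w=9) → Operator Q
Operator P captures 720; Operator Q captures 139.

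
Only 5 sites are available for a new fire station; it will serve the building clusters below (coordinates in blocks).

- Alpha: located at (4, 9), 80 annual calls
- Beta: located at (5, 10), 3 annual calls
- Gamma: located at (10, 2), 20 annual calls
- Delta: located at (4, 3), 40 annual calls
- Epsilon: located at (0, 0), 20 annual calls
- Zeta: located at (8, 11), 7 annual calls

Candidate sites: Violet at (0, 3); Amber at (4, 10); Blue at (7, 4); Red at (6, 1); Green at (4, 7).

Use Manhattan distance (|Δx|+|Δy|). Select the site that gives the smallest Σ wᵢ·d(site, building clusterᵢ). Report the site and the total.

Total weighted distance at each candidate:
  Violet (0, 3): total = 1388
  Amber (4, 10): total = 958
  Blue (7, 4): total = 1200
  Red (6, 1): total = 1314
  Green (4, 7): total = 828
Minimum is at Green with total 828 blocks.

Green, total 828 blocks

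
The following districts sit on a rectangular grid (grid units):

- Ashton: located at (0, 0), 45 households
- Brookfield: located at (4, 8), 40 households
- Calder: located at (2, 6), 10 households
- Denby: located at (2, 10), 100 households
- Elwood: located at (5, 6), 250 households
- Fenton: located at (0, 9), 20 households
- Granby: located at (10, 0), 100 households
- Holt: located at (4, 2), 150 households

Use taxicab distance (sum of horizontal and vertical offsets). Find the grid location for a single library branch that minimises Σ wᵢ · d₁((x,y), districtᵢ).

(4, 6)

Manhattan distance separates: Σwᵢ(|x−xᵢ|+|y−yᵢ|) = Σwᵢ|x−xᵢ| + Σwᵢ|y−yᵢ|, so x and y are optimised independently as 1-D weighted medians.
Total weight W = 715; half = 357.5.
x-coordinate, sorted with cumulative weight:
  x=0 (Ashton, w=45) cum 45
  x=0 (Fenton, w=20) cum 65
  x=2 (Calder, w=10) cum 75
  x=2 (Denby, w=100) cum 175
  x=4 (Brookfield, w=40) cum 215
  x=4 (Holt, w=150) cum 365  ← median
  x=5 (Elwood, w=250) cum 615
  x=10 (Granby, w=100) cum 715
⇒ x* = 4
y-coordinate, sorted with cumulative weight:
  y=0 (Ashton, w=45) cum 45
  y=0 (Granby, w=100) cum 145
  y=2 (Holt, w=150) cum 295
  y=6 (Calder, w=10) cum 305
  y=6 (Elwood, w=250) cum 555  ← median
  y=8 (Brookfield, w=40) cum 595
  y=9 (Fenton, w=20) cum 615
  y=10 (Denby, w=100) cum 715
⇒ y* = 6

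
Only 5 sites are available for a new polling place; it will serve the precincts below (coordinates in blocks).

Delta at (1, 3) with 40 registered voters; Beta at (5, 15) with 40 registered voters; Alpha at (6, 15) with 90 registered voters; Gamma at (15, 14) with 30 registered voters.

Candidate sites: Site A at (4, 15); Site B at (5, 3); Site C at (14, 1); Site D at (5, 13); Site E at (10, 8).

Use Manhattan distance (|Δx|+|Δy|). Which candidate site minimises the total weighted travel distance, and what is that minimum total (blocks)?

Site A, total 1180 blocks

Total weighted distance at each candidate:
  Site A (4, 15): total = 1180
  Site B (5, 3): total = 2440
  Site C (14, 1): total = 3920
  Site D (5, 13): total = 1240
  Site E (10, 8): total = 2360
Minimum is at Site A with total 1180 blocks.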